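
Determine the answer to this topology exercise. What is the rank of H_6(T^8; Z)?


By the Kunneth formula, b_k(T^n) = C(n,k).
b_6(T^8) = C(8,6).
C(8,6) = 8!/(6!*2!) = 28

28


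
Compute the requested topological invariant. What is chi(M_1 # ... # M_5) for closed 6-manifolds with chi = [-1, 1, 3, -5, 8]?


For n-manifolds: chi(A#B) = chi(A) + chi(B) - chi(S^6).
chi(S^6) = 1 + (-1)^6 = 2.
chi(#) = (sum chi_i) - (5-1)*chi(S^6) = 6 - 4*2 = -2

-2


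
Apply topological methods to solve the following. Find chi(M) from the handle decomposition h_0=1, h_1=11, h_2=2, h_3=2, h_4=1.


Handles of index k contribute (-1)^k to chi (same as CW cells).
chi = (1) + (-11) + (2) + (-2) + (1) = -9

-9


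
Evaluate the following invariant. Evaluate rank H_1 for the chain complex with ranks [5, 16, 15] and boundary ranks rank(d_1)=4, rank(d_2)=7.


rank H_k = rank(ker d_k) - rank(im d_{k+1}).
rank(ker d_1) = rank(C_1) - rank(d_1) = 16 - 4 = 12.
rank(im d_{1+1}) = 7.
rank H_1 = 12 - 7 = 5

5


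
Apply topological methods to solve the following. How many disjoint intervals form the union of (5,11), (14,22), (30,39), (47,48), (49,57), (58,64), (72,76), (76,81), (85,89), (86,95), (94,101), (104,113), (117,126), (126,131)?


Sort and merge overlapping open intervals.
Merged: (5,11), (14,22), (30,39), (47,48), (49,57), (58,64), (72,76), (76,81), (85,101), (104,113), (117,126), (126,131).
Number of components = 12

12


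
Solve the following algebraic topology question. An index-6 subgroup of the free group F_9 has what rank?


Nielsen-Schreier: an index-n subgroup of F_r is free of rank 1 + n(r-1).
Equivalently: chi(cover) = n*chi(base); chi(vee_r S^1) = 1 - 9 = -8.
chi(E) = 6*(-8) = -48; rank = 1 - chi(E) = 1 - (-48) = 49.
rank = 1 + 6*(9-1) = 1 + 48 = 49

49


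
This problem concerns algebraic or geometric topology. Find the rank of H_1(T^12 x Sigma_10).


pi_1(A x B) = pi_1(A) x pi_1(B); rank of abelianization = b_1.
b_1(T^12) = 12, b_1(Sigma_10) = 2*10 = 20.
b_1(product) = 12 + 20 = 32

32


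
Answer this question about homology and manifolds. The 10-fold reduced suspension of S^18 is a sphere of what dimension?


Each suspension raises dimension by 1: Sigma S^n = S^{n+1}.
Sigma^10 S^18 = S^{18+10} = S^28

28


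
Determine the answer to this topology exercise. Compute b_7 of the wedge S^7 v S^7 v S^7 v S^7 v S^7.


For a wedge of spheres, H_k (k>0) is free on one generator per sphere of dimension k.
Spheres of dimension 7: count = 5.
b_7 = 5

5


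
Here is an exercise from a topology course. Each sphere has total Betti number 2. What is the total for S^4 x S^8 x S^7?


Total Betti number is multiplicative under products.
Each S^d (d>=1) has total Betti number 2.
There are 3 sphere factors.
Total = 2^3 = 8

8


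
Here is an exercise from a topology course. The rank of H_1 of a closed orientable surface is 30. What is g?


For a closed orientable surface: b_1 = 2g.
30 = 2g
g = 30 / 2 = 15

15


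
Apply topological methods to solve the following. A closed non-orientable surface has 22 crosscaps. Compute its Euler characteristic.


For a non-orientable closed surface with k crosscaps: chi = 2 - k.
Here k = 22.
chi = 2 - 22 = -20

-20


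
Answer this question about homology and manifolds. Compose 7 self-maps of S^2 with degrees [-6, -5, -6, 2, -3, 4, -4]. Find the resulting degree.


Degree is multiplicative: deg(composition) = product of degrees.
= (-6) * (-5) * (-6) * (2) * (-3) * (4) * (-4) = -17280

-17280


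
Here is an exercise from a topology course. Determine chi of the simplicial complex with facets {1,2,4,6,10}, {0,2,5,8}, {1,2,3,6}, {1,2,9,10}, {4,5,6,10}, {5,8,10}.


Enumerate all faces; f-vector: f_0=10, f_1=26, f_2=24, f_3=9, f_4=1.
chi = sum (-1)^k f_k = 0

0


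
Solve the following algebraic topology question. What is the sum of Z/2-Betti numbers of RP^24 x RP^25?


dim H^*(RP^n; Z/2) = n+1 (one Z/2 in each degree 0..n).
Total Betti number is multiplicative.
Total = (24+1) * (25+1) = 25 * 26 = 650

650


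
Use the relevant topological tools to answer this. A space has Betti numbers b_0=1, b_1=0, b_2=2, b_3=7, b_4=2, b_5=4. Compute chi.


chi = sum_k (-1)^k b_k.
= (1) + (0) + (2) + (-7) + (2) + (-4)
= -6

-6


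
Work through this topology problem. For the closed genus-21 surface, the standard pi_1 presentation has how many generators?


Standard presentation: pi_1(Sigma_g) = <a_1,b_1,...,a_g,b_g | [a_1,b_1]...[a_g,b_g] = 1>.
Number of generators = 2g = 2*21 = 42

42


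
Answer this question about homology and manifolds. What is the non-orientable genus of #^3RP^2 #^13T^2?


Since a >= 1, the sum is non-orientable; each T^2 can be replaced by RP^2 # RP^2 (since T^2#RP^2 = 3RP^2).
Total crosscaps k = 3 + 2*13 = 29.
Check via chi: chi = 3*1 + 13*0 - (3+13-1)*2 = -27 = 2 - k = -27. Consistent.

29


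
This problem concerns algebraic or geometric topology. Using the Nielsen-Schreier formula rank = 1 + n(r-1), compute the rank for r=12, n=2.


Nielsen-Schreier: an index-n subgroup of F_r is free of rank 1 + n(r-1).
Equivalently: chi(cover) = n*chi(base); chi(vee_r S^1) = 1 - 12 = -11.
chi(E) = 2*(-11) = -22; rank = 1 - chi(E) = 1 - (-22) = 23.
rank = 1 + 2*(12-1) = 1 + 22 = 23

23


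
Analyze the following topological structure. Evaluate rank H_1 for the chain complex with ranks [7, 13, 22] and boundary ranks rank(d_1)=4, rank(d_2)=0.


rank H_k = rank(ker d_k) - rank(im d_{k+1}).
rank(ker d_1) = rank(C_1) - rank(d_1) = 13 - 4 = 9.
rank(im d_{1+1}) = 0.
rank H_1 = 9 - 0 = 9

9


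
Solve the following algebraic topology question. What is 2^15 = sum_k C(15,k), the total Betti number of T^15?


b_k(T^15) = C(15,k), so the sum over k is sum_k C(15,k) = 2^15.
Total = 2^15 = 32768

32768


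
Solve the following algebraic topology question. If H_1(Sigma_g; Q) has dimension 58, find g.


For a closed orientable surface: b_1 = 2g.
58 = 2g
g = 58 / 2 = 29

29


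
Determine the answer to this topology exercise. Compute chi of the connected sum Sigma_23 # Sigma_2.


chi(Sigma_23) = 2 - 2*23 = -44
chi(Sigma_2) = 2 - 2*2 = -2
For surfaces: chi(A#B) = chi(A) + chi(B) - 2.
chi = -44 + -2 - 2 = -48

-48


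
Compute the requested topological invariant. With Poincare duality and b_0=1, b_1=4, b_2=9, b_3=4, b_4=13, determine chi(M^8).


By Poincare duality b_k = b_{8-k}, so full Betti numbers: b_0=1, b_1=4, b_2=9, b_3=4, b_4=13, b_5=4, b_6=9, b_7=4, b_8=1.
chi = sum (-1)^k b_k = 17

17


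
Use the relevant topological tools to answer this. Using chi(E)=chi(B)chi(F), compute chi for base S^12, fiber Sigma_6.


chi(S^12) = 2 (n even), chi(Sigma_6) = 2 - 2*6 = -10.
chi(E) = 2 * (-10) = -20

-20


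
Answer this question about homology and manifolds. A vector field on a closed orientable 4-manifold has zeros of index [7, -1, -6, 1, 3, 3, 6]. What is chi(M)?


Poincare-Hopf: chi(M) = sum of indices of zeros.
chi = (7) + (-1) + (-6) + (1) + (3) + (3) + (6) = 13

13


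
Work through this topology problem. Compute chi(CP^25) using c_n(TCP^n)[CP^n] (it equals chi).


For any closed oriented manifold, <e(TM),[M]> = chi(M).
chi(CP^25) = 25+1 = 26

26


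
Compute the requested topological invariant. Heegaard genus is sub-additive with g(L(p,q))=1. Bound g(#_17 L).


Heegaard genus satisfies g(A#B) <= g(A) + g(B).
Each lens space has g = 1.
Upper bound: 17 * 1 = 17

17


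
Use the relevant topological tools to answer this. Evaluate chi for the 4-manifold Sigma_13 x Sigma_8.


chi(Sigma_13) = 2 - 2*13 = -24
chi(Sigma_8) = 2 - 2*8 = -14
chi(product) = (-24) * (-14) = 336

336


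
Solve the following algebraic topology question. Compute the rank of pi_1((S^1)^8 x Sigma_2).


pi_1(A x B) = pi_1(A) x pi_1(B); rank of abelianization = b_1.
b_1(T^8) = 8, b_1(Sigma_2) = 2*2 = 4.
b_1(product) = 8 + 4 = 12

12


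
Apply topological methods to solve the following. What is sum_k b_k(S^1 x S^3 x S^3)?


Total Betti number is multiplicative under products.
Each S^d (d>=1) has total Betti number 2.
There are 3 sphere factors.
Total = 2^3 = 8

8


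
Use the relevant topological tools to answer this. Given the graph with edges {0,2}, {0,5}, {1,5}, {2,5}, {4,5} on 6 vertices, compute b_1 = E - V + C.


b_1 = E - V + (number of components).
E = 5, V = 6, components = 2.
b_1 = 5 - 6 + 2 = 1

1


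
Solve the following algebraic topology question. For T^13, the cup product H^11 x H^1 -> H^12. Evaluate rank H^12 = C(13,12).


Cup product: H^p x H^q -> H^{p+q}; here p+q = 11+1 = 12.
rank H^k(T^n) = C(n,k).
C(13,12) = 13

13


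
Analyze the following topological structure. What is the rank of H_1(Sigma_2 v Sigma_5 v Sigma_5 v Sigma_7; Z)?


For a wedge X v Y: reduced H_k(X v Y) = H_k(X) + H_k(Y).
Each Sigma_g contributes b_1 = 2g.
b_1 = 4 + 10 + 10 + 14 = 38

38


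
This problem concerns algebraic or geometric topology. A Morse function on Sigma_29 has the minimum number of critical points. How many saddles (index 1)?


A perfect Morse function has m_k = b_k.
For Sigma_29: b_0=1, b_1=2g=58, b_2=1.
Saddles m_1 = 2g = 58

58


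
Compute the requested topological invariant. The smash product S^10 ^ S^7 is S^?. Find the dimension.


S^m ^ S^n = S^{m+n}.
k = 10 + 7 = 17

17


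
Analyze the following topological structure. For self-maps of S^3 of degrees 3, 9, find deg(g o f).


Degree is multiplicative under composition: deg(g o f) = deg(g) * deg(f).
= 9 * 3 = 27

27


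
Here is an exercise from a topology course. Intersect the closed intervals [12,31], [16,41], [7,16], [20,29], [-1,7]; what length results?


Intersection = [max(a_i), min(b_i)] = [20, 7].
Since 20 > 7, the intersection is empty.
Length = 0

0


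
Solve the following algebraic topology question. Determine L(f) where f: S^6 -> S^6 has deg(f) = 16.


On S^6: L(f) = tr(f_0*) + (-1)^6 tr(f_6*) = 1 + (-1)^6 * deg(f).
L(f) = 1 + (-1)^6 * 16 = 1 + 16 = 17

17


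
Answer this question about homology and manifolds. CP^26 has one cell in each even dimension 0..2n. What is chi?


CP^26 has one cell in each even dimension 0, 2, ..., 2*26 (26+1 cells total).
All cells are even-dimensional, so chi = number of cells.
chi = 26 + 1 = 27

27


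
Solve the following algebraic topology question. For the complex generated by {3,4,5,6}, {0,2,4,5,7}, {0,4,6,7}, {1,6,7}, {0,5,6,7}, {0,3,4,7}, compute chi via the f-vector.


Enumerate all faces; f-vector: f_0=8, f_1=21, f_2=23, f_3=9, f_4=1.
chi = sum (-1)^k f_k = 2

2


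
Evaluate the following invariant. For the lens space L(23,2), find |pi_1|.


pi_1(L(p,q)) = Z/pZ for any q coprime to p.
|pi_1(L(23,2))| = 23

23


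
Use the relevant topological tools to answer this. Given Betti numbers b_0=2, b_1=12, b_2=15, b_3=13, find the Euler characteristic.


chi = sum_k (-1)^k b_k.
= (2) + (-12) + (15) + (-13)
= -8

-8


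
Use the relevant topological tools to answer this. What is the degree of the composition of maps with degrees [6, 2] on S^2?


Degree is multiplicative: deg(composition) = product of degrees.
= (6) * (2) = 12

12


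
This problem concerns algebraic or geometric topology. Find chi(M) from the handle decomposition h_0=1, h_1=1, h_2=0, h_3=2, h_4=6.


Handles of index k contribute (-1)^k to chi (same as CW cells).
chi = (1) + (-1) + (0) + (-2) + (6) = 4

4


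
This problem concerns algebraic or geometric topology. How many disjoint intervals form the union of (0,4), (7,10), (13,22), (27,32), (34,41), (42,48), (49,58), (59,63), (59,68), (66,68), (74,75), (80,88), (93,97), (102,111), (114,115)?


Sort and merge overlapping open intervals.
Merged: (0,4), (7,10), (13,22), (27,32), (34,41), (42,48), (49,58), (59,68), (74,75), (80,88), (93,97), (102,111), (114,115).
Number of components = 13

13


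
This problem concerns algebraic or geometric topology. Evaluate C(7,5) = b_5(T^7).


By the Kunneth formula, b_k(T^n) = C(n,k).
b_5(T^7) = C(7,5).
C(7,5) = 7!/(5!*2!) = 21

21


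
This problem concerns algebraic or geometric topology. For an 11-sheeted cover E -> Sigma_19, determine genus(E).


For an n-sheeted cover: chi(E) = n * chi(B).
chi(Sigma_19) = 2 - 2*19 = -36.
chi(E) = 11 * (-36) = -396.
genus(E) = (2 - chi(E))/2 = (2 - (-396))/2 = 398/2 = 199

199


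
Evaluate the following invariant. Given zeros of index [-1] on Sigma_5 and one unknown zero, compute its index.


Poincare-Hopf: sum of indices = chi(M).
chi(Sigma_5) = 2 - 2*5 = -8.
Sum of known indices = -1.
x = chi - (sum known) = -8 - (-1) = -7

-7


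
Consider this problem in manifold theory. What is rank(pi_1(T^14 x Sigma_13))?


pi_1(A x B) = pi_1(A) x pi_1(B); rank of abelianization = b_1.
b_1(T^14) = 14, b_1(Sigma_13) = 2*13 = 26.
b_1(product) = 14 + 26 = 40

40


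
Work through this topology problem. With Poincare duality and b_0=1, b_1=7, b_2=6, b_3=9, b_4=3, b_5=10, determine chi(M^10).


By Poincare duality b_k = b_{10-k}, so full Betti numbers: b_0=1, b_1=7, b_2=6, b_3=9, b_4=3, b_5=10, b_6=3, b_7=9, b_8=6, b_9=7, b_10=1.
chi = sum (-1)^k b_k = -22

-22


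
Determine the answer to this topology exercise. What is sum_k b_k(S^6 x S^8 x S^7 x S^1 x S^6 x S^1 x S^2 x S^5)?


Total Betti number is multiplicative under products.
Each S^d (d>=1) has total Betti number 2.
There are 8 sphere factors.
Total = 2^8 = 256

256


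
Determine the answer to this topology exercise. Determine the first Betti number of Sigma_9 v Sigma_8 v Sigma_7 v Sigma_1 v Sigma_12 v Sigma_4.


For a wedge X v Y: reduced H_k(X v Y) = H_k(X) + H_k(Y).
Each Sigma_g contributes b_1 = 2g.
b_1 = 18 + 16 + 14 + 2 + 24 + 8 = 82

82


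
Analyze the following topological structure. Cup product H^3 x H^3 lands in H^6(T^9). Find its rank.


Cup product: H^p x H^q -> H^{p+q}; here p+q = 3+3 = 6.
rank H^k(T^n) = C(n,k).
C(9,6) = 84

84


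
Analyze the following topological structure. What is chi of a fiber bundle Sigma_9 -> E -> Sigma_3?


For a fiber bundle F -> E -> B (with CW structure): chi(E) = chi(B) * chi(F).
chi(Sigma_3) = -4, chi(Sigma_9) = -16.
chi(E) = (-4) * (-16) = 64

64


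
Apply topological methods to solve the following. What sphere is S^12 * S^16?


Join of spheres: S^m * S^n = S^{m+n+1}.
dim = 12 + 16 + 1 = 29

29


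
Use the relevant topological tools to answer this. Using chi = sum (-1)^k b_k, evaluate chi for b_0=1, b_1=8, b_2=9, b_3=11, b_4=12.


chi = sum_k (-1)^k b_k.
= (1) + (-8) + (9) + (-11) + (12)
= 3

3


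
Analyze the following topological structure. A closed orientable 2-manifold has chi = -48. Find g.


chi = 2 - 2g for closed orientable surfaces.
-48 = 2 - 2g
2g = 2 - (-48) = 50
g = 25

25


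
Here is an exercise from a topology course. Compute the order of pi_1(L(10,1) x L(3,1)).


pi_1(X x Y) = pi_1(X) x pi_1(Y).
pi_1(L(10,1)) = Z/10, pi_1(L(3,1)) = Z/3.
|Z/10 x Z/3| = 10 * 3 = 30

30


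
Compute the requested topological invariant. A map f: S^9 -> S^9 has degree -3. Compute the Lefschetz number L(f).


On S^9: L(f) = tr(f_0*) + (-1)^9 tr(f_9*) = 1 + (-1)^9 * deg(f).
L(f) = 1 + (-1)^9 * -3 = 1 + 3 = 4

4


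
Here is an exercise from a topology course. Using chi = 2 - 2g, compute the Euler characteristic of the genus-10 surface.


For a closed orientable surface of genus g: chi = 2 - 2g.
Here g = 10.
chi = 2 - 2*10 = 2 - 20 = -18

-18


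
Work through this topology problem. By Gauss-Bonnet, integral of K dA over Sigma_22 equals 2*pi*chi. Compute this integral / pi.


Gauss-Bonnet: integral K dA = 2*pi*chi(M).
chi(Sigma_22) = 2 - 2*22 = -42.
(integral K dA)/pi = 2*chi = 2*(-42) = -84

-84


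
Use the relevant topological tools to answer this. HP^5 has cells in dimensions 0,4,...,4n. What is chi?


HP^5 has one cell in each dimension 0, 4, ..., 4*5 (5+1 cells, all even-dim).
chi = 5 + 1 = 6

6


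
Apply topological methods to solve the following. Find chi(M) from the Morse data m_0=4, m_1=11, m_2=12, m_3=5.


Morse theory: chi(M) = sum_k (-1)^k m_k where m_k = #(index-k critical points).
= (4) + (-11) + (12) + (-5) = 0

0


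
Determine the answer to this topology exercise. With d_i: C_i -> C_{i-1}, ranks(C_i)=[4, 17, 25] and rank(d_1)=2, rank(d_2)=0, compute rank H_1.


rank H_k = rank(ker d_k) - rank(im d_{k+1}).
rank(ker d_1) = rank(C_1) - rank(d_1) = 17 - 2 = 15.
rank(im d_{1+1}) = 0.
rank H_1 = 15 - 0 = 15

15


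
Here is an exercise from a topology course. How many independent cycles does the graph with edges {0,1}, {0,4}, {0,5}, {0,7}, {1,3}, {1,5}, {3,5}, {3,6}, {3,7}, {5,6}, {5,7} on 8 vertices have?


b_1 = E - V + (number of components).
E = 11, V = 8, components = 2.
b_1 = 11 - 8 + 2 = 5

5


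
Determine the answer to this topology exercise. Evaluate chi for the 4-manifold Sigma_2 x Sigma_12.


chi(Sigma_2) = 2 - 2*2 = -2
chi(Sigma_12) = 2 - 2*12 = -22
chi(product) = (-2) * (-22) = 44

44


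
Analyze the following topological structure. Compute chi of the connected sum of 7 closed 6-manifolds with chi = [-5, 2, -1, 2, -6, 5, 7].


For n-manifolds: chi(A#B) = chi(A) + chi(B) - chi(S^6).
chi(S^6) = 1 + (-1)^6 = 2.
chi(#) = (sum chi_i) - (7-1)*chi(S^6) = 4 - 6*2 = -8

-8


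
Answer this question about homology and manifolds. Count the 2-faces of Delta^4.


Delta^4 has 4+1 vertices. A 2-face is a choice of 2+1 vertices.
f_2 = C(4+1, 2+1) = C(5,3) = 10

10


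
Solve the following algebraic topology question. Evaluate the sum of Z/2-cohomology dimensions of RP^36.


H^k(RP^36; Z/2) = Z/2 for each 0 <= k <= 36.
Total dimension = 36 + 1 = 37

37


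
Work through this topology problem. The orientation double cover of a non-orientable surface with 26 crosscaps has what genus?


chi(N_26) = 2 - 26 = -24.
Double cover: chi(Sigma_g) = 2 * chi(N_26) = 2*(-24) = -48.
2 - 2g = -48, so g = (2 - (-48))/2 = 50/2 = 25

25


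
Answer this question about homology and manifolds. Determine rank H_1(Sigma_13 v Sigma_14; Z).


For a wedge: H_1(A v B) = H_1(A) + H_1(B).
b_1(Sigma_13) = 26, b_1(Sigma_14) = 28.
b_1 = 26 + 28 = 54

54


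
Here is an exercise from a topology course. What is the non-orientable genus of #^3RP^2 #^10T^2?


Since a >= 1, the sum is non-orientable; each T^2 can be replaced by RP^2 # RP^2 (since T^2#RP^2 = 3RP^2).
Total crosscaps k = 3 + 2*10 = 23.
Check via chi: chi = 3*1 + 10*0 - (3+10-1)*2 = -21 = 2 - k = -21. Consistent.

23


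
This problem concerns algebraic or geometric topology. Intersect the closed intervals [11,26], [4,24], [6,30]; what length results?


Intersection = [max(a_i), min(b_i)] = [11, 24].
Length = 24 - 11 = 13

13


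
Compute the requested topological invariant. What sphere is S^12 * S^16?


Join of spheres: S^m * S^n = S^{m+n+1}.
dim = 12 + 16 + 1 = 29

29


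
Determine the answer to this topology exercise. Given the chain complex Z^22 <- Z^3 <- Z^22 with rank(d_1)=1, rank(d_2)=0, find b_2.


rank H_k = rank(ker d_k) - rank(im d_{k+1}).
rank(ker d_2) = rank(C_2) - rank(d_2) = 22 - 0 = 22.
rank(im d_{2+1}) = 0.
rank H_2 = 22 - 0 = 22

22


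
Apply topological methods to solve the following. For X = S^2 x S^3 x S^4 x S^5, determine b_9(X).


Each S^d has Poincare polynomial 1 + t^d.
The product S^2 x S^3 x S^4 x S^5 has Poincare polynomial prod(1+t^d_i).
Expanding: b_0=1, b_2=1, b_3=1, b_4=1, b_5=2, b_6=1, b_7=2, b_8=1, b_9=2, b_10=1, b_11=1, b_12=1, b_14=1.
b_9 = 2

2


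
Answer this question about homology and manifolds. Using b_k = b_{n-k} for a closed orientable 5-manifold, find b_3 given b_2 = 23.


Poincare duality for closed orientable n-manifolds: b_k = b_{n-k}.
Here n = 5, so b_3 = b_2 = 23

23


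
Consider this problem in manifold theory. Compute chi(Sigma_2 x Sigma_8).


chi(Sigma_2) = 2 - 2*2 = -2
chi(Sigma_8) = 2 - 2*8 = -14
chi(product) = (-2) * (-14) = 28

28


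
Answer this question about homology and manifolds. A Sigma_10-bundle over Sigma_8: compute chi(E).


For a fiber bundle F -> E -> B (with CW structure): chi(E) = chi(B) * chi(F).
chi(Sigma_8) = -14, chi(Sigma_10) = -18.
chi(E) = (-14) * (-18) = 252

252


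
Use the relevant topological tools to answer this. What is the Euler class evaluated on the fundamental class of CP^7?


For any closed oriented manifold, <e(TM),[M]> = chi(M).
chi(CP^7) = 7+1 = 8

8


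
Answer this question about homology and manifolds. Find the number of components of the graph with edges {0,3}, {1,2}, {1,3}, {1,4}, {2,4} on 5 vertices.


Run DFS/union-find over 5 vertices.
V = 5, E = 5.
Number of components = 1

1


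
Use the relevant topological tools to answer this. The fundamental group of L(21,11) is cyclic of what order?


pi_1(L(p,q)) = Z/pZ for any q coprime to p.
|pi_1(L(21,11))| = 21

21


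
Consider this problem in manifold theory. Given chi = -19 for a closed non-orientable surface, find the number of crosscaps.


chi = 2 - k for closed non-orientable surfaces with k crosscaps.
-19 = 2 - k
k = 2 - (-19) = 21

21


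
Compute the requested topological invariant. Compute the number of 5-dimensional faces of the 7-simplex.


Delta^7 has 7+1 vertices. A 5-face is a choice of 5+1 vertices.
f_5 = C(7+1, 5+1) = C(8,6) = 28

28


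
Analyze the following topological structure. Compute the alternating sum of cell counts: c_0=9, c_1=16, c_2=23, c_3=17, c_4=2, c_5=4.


chi = sum_k (-1)^k c_k.
= (-1)^0*9 + (-1)^1*16 + (-1)^2*23 + (-1)^3*17 + (-1)^4*2 + (-1)^5*4
= (9) + (-16) + (23) + (-17) + (2) + (-4)
= -3

-3


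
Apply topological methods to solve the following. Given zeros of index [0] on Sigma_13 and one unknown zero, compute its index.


Poincare-Hopf: sum of indices = chi(M).
chi(Sigma_13) = 2 - 2*13 = -24.
Sum of known indices = 0.
x = chi - (sum known) = -24 - (0) = -24

-24


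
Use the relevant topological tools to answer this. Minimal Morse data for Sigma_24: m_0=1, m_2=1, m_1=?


A perfect Morse function has m_k = b_k.
For Sigma_24: b_0=1, b_1=2g=48, b_2=1.
Saddles m_1 = 2g = 48

48


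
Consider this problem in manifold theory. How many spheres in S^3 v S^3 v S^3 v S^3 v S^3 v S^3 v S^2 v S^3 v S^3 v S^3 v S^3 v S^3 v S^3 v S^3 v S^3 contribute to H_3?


For a wedge of spheres, H_k (k>0) is free on one generator per sphere of dimension k.
Spheres of dimension 3: count = 14.
b_3 = 14

14


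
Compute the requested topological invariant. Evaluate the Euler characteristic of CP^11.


CP^11 has one cell in each even dimension 0, 2, ..., 2*11 (11+1 cells total).
All cells are even-dimensional, so chi = number of cells.
chi = 11 + 1 = 12

12


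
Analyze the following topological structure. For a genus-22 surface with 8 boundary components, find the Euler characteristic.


For a compact orientable surface with genus g and b boundary components: chi = 2 - 2g - b.
chi = 2 - 2*22 - 8 = 2 - 44 - 8 = -50

-50


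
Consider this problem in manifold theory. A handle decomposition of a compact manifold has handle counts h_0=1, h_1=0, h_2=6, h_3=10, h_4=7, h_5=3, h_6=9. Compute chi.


Handles of index k contribute (-1)^k to chi (same as CW cells).
chi = (1) + (0) + (6) + (-10) + (7) + (-3) + (9) = 10

10


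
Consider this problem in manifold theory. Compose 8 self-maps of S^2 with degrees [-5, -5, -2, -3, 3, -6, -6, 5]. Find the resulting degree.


Degree is multiplicative: deg(composition) = product of degrees.
= (-5) * (-5) * (-2) * (-3) * (3) * (-6) * (-6) * (5) = 81000

81000


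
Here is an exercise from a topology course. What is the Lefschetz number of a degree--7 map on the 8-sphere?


On S^8: L(f) = tr(f_0*) + (-1)^8 tr(f_8*) = 1 + (-1)^8 * deg(f).
L(f) = 1 + (-1)^8 * -7 = 1 + -7 = -6

-6


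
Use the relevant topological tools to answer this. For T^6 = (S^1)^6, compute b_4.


By the Kunneth formula, b_k(T^n) = C(n,k).
b_4(T^6) = C(6,4).
C(6,4) = 6!/(4!*2!) = 15

15


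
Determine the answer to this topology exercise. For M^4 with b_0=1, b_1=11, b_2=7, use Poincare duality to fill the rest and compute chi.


By Poincare duality b_k = b_{4-k}, so full Betti numbers: b_0=1, b_1=11, b_2=7, b_3=11, b_4=1.
chi = sum (-1)^k b_k = -13

-13


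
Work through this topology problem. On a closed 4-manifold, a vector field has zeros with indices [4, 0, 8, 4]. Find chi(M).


Poincare-Hopf: chi(M) = sum of indices of zeros.
chi = (4) + (0) + (8) + (4) = 16

16


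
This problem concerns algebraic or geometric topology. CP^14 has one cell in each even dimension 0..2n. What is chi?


CP^14 has one cell in each even dimension 0, 2, ..., 2*14 (14+1 cells total).
All cells are even-dimensional, so chi = number of cells.
chi = 14 + 1 = 15

15


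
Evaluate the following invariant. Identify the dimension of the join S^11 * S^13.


Join of spheres: S^m * S^n = S^{m+n+1}.
dim = 11 + 13 + 1 = 25

25


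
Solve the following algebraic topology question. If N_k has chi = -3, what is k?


chi = 2 - k for closed non-orientable surfaces with k crosscaps.
-3 = 2 - k
k = 2 - (-3) = 5

5


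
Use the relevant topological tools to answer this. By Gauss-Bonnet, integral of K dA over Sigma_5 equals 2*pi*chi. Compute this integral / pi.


Gauss-Bonnet: integral K dA = 2*pi*chi(M).
chi(Sigma_5) = 2 - 2*5 = -8.
(integral K dA)/pi = 2*chi = 2*(-8) = -16

-16


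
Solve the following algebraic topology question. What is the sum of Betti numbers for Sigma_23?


For Sigma_23: b_0 = 1, b_1 = 2g = 46, b_2 = 1.
Total = 1 + 46 + 1 = 48

48


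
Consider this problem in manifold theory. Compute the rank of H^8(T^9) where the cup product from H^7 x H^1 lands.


Cup product: H^p x H^q -> H^{p+q}; here p+q = 7+1 = 8.
rank H^k(T^n) = C(n,k).
C(9,8) = 9

9


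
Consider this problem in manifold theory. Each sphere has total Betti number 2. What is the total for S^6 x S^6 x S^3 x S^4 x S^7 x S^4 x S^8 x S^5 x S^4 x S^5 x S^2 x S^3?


Total Betti number is multiplicative under products.
Each S^d (d>=1) has total Betti number 2.
There are 12 sphere factors.
Total = 2^12 = 4096

4096


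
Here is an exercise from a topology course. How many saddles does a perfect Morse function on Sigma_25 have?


A perfect Morse function has m_k = b_k.
For Sigma_25: b_0=1, b_1=2g=50, b_2=1.
Saddles m_1 = 2g = 50

50


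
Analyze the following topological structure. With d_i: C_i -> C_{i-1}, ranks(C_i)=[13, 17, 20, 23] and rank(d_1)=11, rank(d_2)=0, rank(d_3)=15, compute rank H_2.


rank H_k = rank(ker d_k) - rank(im d_{k+1}).
rank(ker d_2) = rank(C_2) - rank(d_2) = 20 - 0 = 20.
rank(im d_{2+1}) = 15.
rank H_2 = 20 - 15 = 5

5


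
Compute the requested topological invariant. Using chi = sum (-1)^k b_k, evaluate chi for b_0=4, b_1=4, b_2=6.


chi = sum_k (-1)^k b_k.
= (4) + (-4) + (6)
= 6

6


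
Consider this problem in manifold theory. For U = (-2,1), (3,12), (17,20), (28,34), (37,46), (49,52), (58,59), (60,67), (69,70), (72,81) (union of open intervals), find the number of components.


Sort and merge overlapping open intervals.
Merged: (-2,1), (3,12), (17,20), (28,34), (37,46), (49,52), (58,59), (60,67), (69,70), (72,81).
Number of components = 10

10


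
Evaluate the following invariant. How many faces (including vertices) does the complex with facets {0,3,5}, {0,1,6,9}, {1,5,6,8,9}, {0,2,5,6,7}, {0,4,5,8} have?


Each maximal simplex on m vertices has 2^m - 1 nonempty faces.
Take the union (dedupe shared faces).
Total distinct faces = 79

79


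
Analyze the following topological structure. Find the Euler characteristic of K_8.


K_8: V = 8, E = C(8,2) = 28.
chi = V - E = 8 - 28 = -20

-20


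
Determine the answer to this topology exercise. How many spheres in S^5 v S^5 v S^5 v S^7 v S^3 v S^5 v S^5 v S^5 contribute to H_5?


For a wedge of spheres, H_k (k>0) is free on one generator per sphere of dimension k.
Spheres of dimension 5: count = 6.
b_5 = 6

6


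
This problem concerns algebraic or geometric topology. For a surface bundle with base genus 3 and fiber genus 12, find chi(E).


For a fiber bundle F -> E -> B (with CW structure): chi(E) = chi(B) * chi(F).
chi(Sigma_3) = -4, chi(Sigma_12) = -22.
chi(E) = (-4) * (-22) = 88

88


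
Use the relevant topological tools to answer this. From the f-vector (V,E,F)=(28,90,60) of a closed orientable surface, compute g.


chi = V - E + F = 28 - 90 + 60 = -2
For orientable closed surface: chi = 2 - 2g, so g = (2 - chi)/2.
g = (2 - (-2)) / 2 = 4 / 2 = 2

2


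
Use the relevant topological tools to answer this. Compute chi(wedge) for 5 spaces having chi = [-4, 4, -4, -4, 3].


chi(A v B) = chi(A) + chi(B) - 1 (one point identified).
For 5 spaces: chi = (sum chi_i) - (5 - 1).
sum = -5; chi = -5 - 4 = -9

-9


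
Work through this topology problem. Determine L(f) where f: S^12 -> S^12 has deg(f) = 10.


On S^12: L(f) = tr(f_0*) + (-1)^12 tr(f_12*) = 1 + (-1)^12 * deg(f).
L(f) = 1 + (-1)^12 * 10 = 1 + 10 = 11

11


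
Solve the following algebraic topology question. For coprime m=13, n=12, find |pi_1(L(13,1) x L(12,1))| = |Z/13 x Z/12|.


pi_1(X x Y) = pi_1(X) x pi_1(Y).
pi_1(L(13,1)) = Z/13, pi_1(L(12,1)) = Z/12.
|Z/13 x Z/12| = 13 * 12 = 156

156


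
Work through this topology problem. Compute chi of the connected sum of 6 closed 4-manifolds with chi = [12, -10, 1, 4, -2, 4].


For n-manifolds: chi(A#B) = chi(A) + chi(B) - chi(S^4).
chi(S^4) = 1 + (-1)^4 = 2.
chi(#) = (sum chi_i) - (6-1)*chi(S^4) = 9 - 5*2 = -1

-1


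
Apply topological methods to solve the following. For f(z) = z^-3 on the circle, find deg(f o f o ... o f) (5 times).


deg(f) = -3. Degree is multiplicative: deg(f^5) = (deg f)^5.
deg(f^5) = (-3)^5 = -243

-243


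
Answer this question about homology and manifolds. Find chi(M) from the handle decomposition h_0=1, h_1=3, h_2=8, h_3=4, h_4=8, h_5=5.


Handles of index k contribute (-1)^k to chi (same as CW cells).
chi = (1) + (-3) + (8) + (-4) + (8) + (-5) = 5

5


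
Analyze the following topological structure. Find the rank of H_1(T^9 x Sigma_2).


pi_1(A x B) = pi_1(A) x pi_1(B); rank of abelianization = b_1.
b_1(T^9) = 9, b_1(Sigma_2) = 2*2 = 4.
b_1(product) = 9 + 4 = 13

13


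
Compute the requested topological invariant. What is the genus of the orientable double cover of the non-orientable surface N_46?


chi(N_46) = 2 - 46 = -44.
Double cover: chi(Sigma_g) = 2 * chi(N_46) = 2*(-44) = -88.
2 - 2g = -88, so g = (2 - (-88))/2 = 90/2 = 45

45


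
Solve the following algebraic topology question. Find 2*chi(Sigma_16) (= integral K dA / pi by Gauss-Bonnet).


Gauss-Bonnet: integral K dA = 2*pi*chi(M).
chi(Sigma_16) = 2 - 2*16 = -30.
(integral K dA)/pi = 2*chi = 2*(-30) = -60

-60


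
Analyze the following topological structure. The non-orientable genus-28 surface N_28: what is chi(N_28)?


For a non-orientable closed surface with k crosscaps: chi = 2 - k.
Here k = 28.
chi = 2 - 28 = -26

-26


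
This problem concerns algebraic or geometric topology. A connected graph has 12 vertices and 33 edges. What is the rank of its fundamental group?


For a connected graph: rank(pi_1) = b_1 = E - V + 1 = 1 - chi.
chi = V - E = 12 - 33 = -21.
rank = 1 - (-21) = 33 - 12 + 1 = 22

22


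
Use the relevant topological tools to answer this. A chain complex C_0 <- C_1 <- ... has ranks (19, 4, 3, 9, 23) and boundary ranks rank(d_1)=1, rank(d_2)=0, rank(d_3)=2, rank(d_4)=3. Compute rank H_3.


rank H_k = rank(ker d_k) - rank(im d_{k+1}).
rank(ker d_3) = rank(C_3) - rank(d_3) = 9 - 2 = 7.
rank(im d_{3+1}) = 3.
rank H_3 = 7 - 3 = 4

4


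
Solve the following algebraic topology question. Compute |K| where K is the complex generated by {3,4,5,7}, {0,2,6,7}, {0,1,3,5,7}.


Each maximal simplex on m vertices has 2^m - 1 nonempty faces.
Take the union (dedupe shared faces).
Total distinct faces = 51

51


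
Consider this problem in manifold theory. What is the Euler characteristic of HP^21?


HP^21 has one cell in each dimension 0, 4, ..., 4*21 (21+1 cells, all even-dim).
chi = 21 + 1 = 22

22


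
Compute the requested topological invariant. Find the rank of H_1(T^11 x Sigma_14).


pi_1(A x B) = pi_1(A) x pi_1(B); rank of abelianization = b_1.
b_1(T^11) = 11, b_1(Sigma_14) = 2*14 = 28.
b_1(product) = 11 + 28 = 39

39


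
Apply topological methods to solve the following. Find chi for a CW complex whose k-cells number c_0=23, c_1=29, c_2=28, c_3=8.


chi = sum_k (-1)^k c_k.
= (-1)^0*23 + (-1)^1*29 + (-1)^2*28 + (-1)^3*8
= (23) + (-29) + (28) + (-8)
= 14

14


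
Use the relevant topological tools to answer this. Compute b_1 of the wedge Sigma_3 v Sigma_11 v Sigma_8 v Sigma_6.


For a wedge X v Y: reduced H_k(X v Y) = H_k(X) + H_k(Y).
Each Sigma_g contributes b_1 = 2g.
b_1 = 6 + 22 + 16 + 12 = 56

56


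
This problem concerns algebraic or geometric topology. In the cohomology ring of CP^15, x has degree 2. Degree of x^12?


|x| = 2 in H^*(CP^n).
|x^12| = 12 * |x| = 12 * 2 = 24

24


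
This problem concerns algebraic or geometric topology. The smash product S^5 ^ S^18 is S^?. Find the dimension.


S^m ^ S^n = S^{m+n}.
k = 5 + 18 = 23

23


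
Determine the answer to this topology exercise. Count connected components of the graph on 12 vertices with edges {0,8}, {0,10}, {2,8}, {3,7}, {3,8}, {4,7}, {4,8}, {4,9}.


Run DFS/union-find over 12 vertices.
V = 12, E = 8.
Number of components = 5

5


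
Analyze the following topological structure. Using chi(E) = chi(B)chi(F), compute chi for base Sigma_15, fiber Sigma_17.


For a fiber bundle F -> E -> B (with CW structure): chi(E) = chi(B) * chi(F).
chi(Sigma_15) = -28, chi(Sigma_17) = -32.
chi(E) = (-28) * (-32) = 896

896


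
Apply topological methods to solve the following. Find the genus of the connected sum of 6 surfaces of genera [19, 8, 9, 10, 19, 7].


Genus is additive under connected sum of orientable surfaces.
g = 19 + 8 + 9 + 10 + 19 + 7 = 72

72


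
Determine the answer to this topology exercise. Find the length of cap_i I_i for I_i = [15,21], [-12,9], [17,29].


Intersection = [max(a_i), min(b_i)] = [17, 9].
Since 17 > 9, the intersection is empty.
Length = 0

0


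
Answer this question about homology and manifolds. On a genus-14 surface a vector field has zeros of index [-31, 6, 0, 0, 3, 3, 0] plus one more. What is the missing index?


Poincare-Hopf: sum of indices = chi(M).
chi(Sigma_14) = 2 - 2*14 = -26.
Sum of known indices = -19.
x = chi - (sum known) = -26 - (-19) = -7

-7


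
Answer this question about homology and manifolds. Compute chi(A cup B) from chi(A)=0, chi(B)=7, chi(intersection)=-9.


chi(A cup B) = chi(A) + chi(B) - chi(A cap B)
= 0 + (7) - (-9)
= 16

16


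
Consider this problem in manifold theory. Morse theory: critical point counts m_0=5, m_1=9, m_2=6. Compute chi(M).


Morse theory: chi(M) = sum_k (-1)^k m_k where m_k = #(index-k critical points).
= (5) + (-9) + (6) = 2

2


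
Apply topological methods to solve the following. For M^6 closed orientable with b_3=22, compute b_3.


Poincare duality for closed orientable n-manifolds: b_k = b_{n-k}.
Here n = 6, so b_3 = b_3 = 22

22


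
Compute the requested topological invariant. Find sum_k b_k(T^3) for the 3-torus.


b_k(T^3) = C(3,k), so the sum over k is sum_k C(3,k) = 2^3.
Total = 2^3 = 8

8


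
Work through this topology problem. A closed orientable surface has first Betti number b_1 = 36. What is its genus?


For a closed orientable surface: b_1 = 2g.
36 = 2g
g = 36 / 2 = 18

18


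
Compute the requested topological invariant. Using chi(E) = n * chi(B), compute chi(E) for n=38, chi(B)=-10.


For a finite covering: chi(E) = (number of sheets) * chi(B).
chi(E) = 38 * (-10) = -380

-380


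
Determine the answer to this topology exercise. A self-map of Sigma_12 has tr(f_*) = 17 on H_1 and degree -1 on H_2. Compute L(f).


L(f) = tr(f_0*) - tr(f_1*) + tr(f_2*).
= 1 - (17) + (-1)
= -17

-17


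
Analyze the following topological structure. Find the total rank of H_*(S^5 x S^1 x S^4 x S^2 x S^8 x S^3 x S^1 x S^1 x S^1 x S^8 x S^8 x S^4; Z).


Total Betti number is multiplicative under products.
Each S^d (d>=1) has total Betti number 2.
There are 12 sphere factors.
Total = 2^12 = 4096

4096


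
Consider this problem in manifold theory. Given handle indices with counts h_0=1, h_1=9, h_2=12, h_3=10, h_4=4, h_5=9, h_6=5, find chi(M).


Handles of index k contribute (-1)^k to chi (same as CW cells).
chi = (1) + (-9) + (12) + (-10) + (4) + (-9) + (5) = -6

-6


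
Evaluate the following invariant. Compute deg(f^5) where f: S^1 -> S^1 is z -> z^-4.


deg(f) = -4. Degree is multiplicative: deg(f^5) = (deg f)^5.
deg(f^5) = (-4)^5 = -1024

-1024


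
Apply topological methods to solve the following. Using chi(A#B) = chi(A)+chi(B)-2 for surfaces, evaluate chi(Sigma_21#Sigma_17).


chi(Sigma_21) = 2 - 2*21 = -40
chi(Sigma_17) = 2 - 2*17 = -32
For surfaces: chi(A#B) = chi(A) + chi(B) - 2.
chi = -40 + -32 - 2 = -74

-74


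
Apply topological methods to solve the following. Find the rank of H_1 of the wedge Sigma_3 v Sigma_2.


For a wedge: H_1(A v B) = H_1(A) + H_1(B).
b_1(Sigma_3) = 6, b_1(Sigma_2) = 4.
b_1 = 6 + 4 = 10

10


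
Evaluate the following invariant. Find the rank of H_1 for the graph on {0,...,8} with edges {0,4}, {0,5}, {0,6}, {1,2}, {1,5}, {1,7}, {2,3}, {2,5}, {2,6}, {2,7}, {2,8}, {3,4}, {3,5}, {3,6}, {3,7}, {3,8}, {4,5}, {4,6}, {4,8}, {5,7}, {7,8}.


b_1 = E - V + (number of components).
E = 21, V = 9, components = 1.
b_1 = 21 - 9 + 1 = 13

13


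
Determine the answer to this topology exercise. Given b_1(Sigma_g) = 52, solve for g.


For a closed orientable surface: b_1 = 2g.
52 = 2g
g = 52 / 2 = 26

26


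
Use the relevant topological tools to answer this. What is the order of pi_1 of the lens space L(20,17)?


pi_1(L(p,q)) = Z/pZ for any q coprime to p.
|pi_1(L(20,17))| = 20

20


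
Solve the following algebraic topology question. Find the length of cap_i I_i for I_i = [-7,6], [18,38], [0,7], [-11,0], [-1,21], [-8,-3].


Intersection = [max(a_i), min(b_i)] = [18, -3].
Since 18 > -3, the intersection is empty.
Length = 0

0


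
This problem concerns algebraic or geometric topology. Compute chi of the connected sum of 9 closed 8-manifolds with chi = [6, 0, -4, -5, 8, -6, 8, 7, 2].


For n-manifolds: chi(A#B) = chi(A) + chi(B) - chi(S^8).
chi(S^8) = 1 + (-1)^8 = 2.
chi(#) = (sum chi_i) - (9-1)*chi(S^8) = 16 - 8*2 = 0

0


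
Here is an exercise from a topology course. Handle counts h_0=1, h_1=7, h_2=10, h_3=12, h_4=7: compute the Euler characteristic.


Handles of index k contribute (-1)^k to chi (same as CW cells).
chi = (1) + (-7) + (10) + (-12) + (7) = -1

-1


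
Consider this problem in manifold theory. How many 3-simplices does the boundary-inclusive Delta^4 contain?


Delta^4 has 4+1 vertices. A 3-face is a choice of 3+1 vertices.
f_3 = C(4+1, 3+1) = C(5,4) = 5

5


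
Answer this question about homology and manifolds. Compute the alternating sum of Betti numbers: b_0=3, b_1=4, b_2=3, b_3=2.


chi = sum_k (-1)^k b_k.
= (3) + (-4) + (3) + (-2)
= 0

0


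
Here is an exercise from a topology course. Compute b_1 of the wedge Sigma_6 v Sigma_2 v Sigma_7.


For a wedge X v Y: reduced H_k(X v Y) = H_k(X) + H_k(Y).
Each Sigma_g contributes b_1 = 2g.
b_1 = 12 + 4 + 14 = 30

30


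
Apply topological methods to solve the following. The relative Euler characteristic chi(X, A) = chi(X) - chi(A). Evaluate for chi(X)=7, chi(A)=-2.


Relative Euler characteristic: chi(X, A) = chi(X) - chi(A).
= 7 - (-2) = 9

9


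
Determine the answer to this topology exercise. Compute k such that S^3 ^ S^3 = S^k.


S^m ^ S^n = S^{m+n}.
k = 3 + 3 = 6

6


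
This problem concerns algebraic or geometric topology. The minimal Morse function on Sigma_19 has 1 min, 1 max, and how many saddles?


A perfect Morse function has m_k = b_k.
For Sigma_19: b_0=1, b_1=2g=38, b_2=1.
Saddles m_1 = 2g = 38

38
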